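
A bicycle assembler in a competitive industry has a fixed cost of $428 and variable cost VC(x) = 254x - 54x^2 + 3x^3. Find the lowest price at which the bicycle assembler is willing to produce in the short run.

$11 per unit

Short-run supply begins at min AVC. From VC = 254x - 54x^2 + 3x^3, AVC = 254 - 54x + 3x^2.
dAVC/dx = -54 + 6x = 0 gives x = 9. min AVC = 254 - 54·9 + 3·9^2 = 11.
So the shutdown price is $11.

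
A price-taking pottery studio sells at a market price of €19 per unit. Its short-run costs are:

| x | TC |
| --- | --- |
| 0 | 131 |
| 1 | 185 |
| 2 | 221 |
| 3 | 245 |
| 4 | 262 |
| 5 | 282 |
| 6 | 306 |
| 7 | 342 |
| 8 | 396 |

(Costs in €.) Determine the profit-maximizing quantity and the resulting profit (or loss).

x = 0 (shut down); profit = -€131

Profit at each row (π = 19x − TC): x=0: -131; x=1: -166; x=2: -183; x=3: -188; x=4: -186; x=5: -187; x=6: -192; x=7: -209; x=8: -244.
Profit is highest at x = 0. Equivalently, the lowest AVC in the table is 175/6 ≈ €29.17 at x = 6, and P = €19 falls below it — price never covers variable cost, so the firm shuts down and loses only its fixed cost.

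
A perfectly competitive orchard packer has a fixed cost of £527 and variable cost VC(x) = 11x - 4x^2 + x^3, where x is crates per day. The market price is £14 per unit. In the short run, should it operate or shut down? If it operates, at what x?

Variable cost is VC = 11x - 4x^2 + x^3, so AVC = VC/x = 11 - 4x + x^2 and MC = dTC/dx = 11 - 8x + 3x^2.
The AVC parabola has its vertex at x = 4/2 = 2, where AVC = 11 - 4·2 + 2^2 = £7.
Because £14 ≥ £7, revenue can cover variable cost; the firm operates.
Set P = MC: 14 = 11 - 8x + 3x^2 → -3 - 8x + 3x^2 = 0. The roots are x = -1/3 and x = 3; the profit-maximizing output is on the rising part of MC, so x* = 3.
Check: AVC at x = 3 is £8 ≤ P, so revenue covers variable cost.
Profit = P·x − TC = 14·3 − 551 = -£509, a loss, but smaller than the £527 fixed cost the firm would lose by shutting down.

Produce at x = 3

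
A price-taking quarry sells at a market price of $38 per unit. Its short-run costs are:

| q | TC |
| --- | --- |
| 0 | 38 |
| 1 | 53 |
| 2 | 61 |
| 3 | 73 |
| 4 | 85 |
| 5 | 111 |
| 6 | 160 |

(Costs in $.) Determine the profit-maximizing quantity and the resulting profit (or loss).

q = 5; profit = $79

Compute π = P·q − TC at each output: q=0: -38; q=1: -15; q=2: 15; q=3: 41; q=4: 67; q=5: 79; q=6: 68.
Profit is maximized at q = 5. AVC there is 73/5 = $14.60 ≤ P, so producing beats shutting down (which would give -$38).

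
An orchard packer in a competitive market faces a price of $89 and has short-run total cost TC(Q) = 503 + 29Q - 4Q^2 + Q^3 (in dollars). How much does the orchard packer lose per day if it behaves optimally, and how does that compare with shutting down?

AVC = 29 - 4Q + Q^2; min AVC = $25 at Q = 2. Since P = $89 ≥ min AVC, the firm produces.
MC = 29 - 8Q + 3Q^2. Setting P = MC and taking the root on the rising branch gives Q* = 6.
TR = 89·6 = 534. TC = 503 + 246 = 749. Profit = 534 − 749 = -$215.
Shutting down would mean losing the fixed cost of $503, so operating at a loss of $215 is better by $288.

Profit = -$215 at Q = 6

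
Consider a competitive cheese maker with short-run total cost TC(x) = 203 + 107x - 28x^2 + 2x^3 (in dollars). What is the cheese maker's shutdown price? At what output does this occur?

$9 per unit, at x = 7

Short-run supply begins at min AVC. From VC = 107x - 28x^2 + 2x^3, AVC = 107 - 28x + 2x^2.
At the minimum of AVC, MC = AVC. MC = 107 - 56x + 6x^2; setting MC = AVC gives 4x^2 - 28x = 0, so x = 7. min AVC = 9.
So the shutdown price is $9.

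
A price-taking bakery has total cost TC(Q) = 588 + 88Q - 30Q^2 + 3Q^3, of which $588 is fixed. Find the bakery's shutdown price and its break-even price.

AVC = 88 - 30Q + 3Q^2; minimized at Q = 5, giving min AVC = $13. That is the shutdown price.
ATC = 588/Q + 88 - 30Q + 3Q^2. Setting dATC/dQ = −588/Q^2 − 30 + 6Q = 0 gives Q = 7 (since 6·7^3 − 30·7^2 = 588).
min ATC = 588/7 + 88 − 30·7 + 3·7^2 = $109. That is the break-even price.
Between these two prices the firm operates at a loss; above $109 it earns a profit.

Shutdown price = $13; break-even price = $109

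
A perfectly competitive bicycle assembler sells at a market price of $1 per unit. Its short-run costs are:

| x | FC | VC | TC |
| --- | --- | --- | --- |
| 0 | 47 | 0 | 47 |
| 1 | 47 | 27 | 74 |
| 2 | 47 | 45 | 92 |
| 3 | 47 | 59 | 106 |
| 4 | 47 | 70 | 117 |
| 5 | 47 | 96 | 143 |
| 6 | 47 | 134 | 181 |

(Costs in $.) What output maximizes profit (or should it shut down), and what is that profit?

x = 0 (shut down); profit = -$47

Tabulate TR − TC: x=0: -47; x=1: -73; x=2: -90; x=3: -103; x=4: -113; x=5: -138; x=6: -175.
Profit is highest at x = 0. Equivalently, the lowest AVC in the table is 70/4 ≈ $17.50 at x = 4, and P = $1 falls below it — price never covers variable cost, so the firm shuts down and loses only its fixed cost.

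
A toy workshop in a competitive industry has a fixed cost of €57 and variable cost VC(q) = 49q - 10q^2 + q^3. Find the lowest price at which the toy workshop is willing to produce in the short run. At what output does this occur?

Short-run supply begins at min AVC. From VC = 49q - 10q^2 + q^3, AVC = 49 - 10q + q^2.
At the minimum of AVC, MC = AVC. MC = 49 - 20q + 3q^2; setting MC = AVC gives 2q^2 - 10q = 0, so q = 5. min AVC = 24.
So the shutdown price is €24.

€24 per unit, at q = 5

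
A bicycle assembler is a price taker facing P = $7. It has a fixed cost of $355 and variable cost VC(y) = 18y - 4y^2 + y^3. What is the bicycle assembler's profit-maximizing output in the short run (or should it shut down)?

Shut down

From TC, MC = TC'(y) = 18 - 8y + 3y^2 and AVC = VC/y = 18 - 4y + y^2.
AVC is minimized where dAVC/dy = -4 + 2y = 0, at y = 2; min AVC = 18 - 4·2 + 2^2 = $14.
Since P = $7 < min AVC = $14, price fails to cover variable cost at any output.
Shutting down limits the loss to fixed cost, $355.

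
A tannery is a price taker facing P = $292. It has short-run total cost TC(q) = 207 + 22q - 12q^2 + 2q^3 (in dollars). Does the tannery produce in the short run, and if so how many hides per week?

Produce at q = 9

From TC, MC = TC'(q) = 22 - 24q + 6q^2 and AVC = VC/q = 22 - 12q + 2q^2.
The AVC parabola has its vertex at q = 12/4 = 3, where AVC = 22 - 12·3 + 2·3^2 = $4.
Since P = $292 ≥ min AVC = $4, price covers variable cost and the firm should produce.
P = MC gives -270 - 24q + 6q^2 = 0, with roots -5 and 9. Take the larger (rising MC): q* = 9.
Check: AVC at q = 9 is $76 ≤ P, so revenue covers variable cost.
Profit = P·q − TC = 292·9 − 891 = $1737.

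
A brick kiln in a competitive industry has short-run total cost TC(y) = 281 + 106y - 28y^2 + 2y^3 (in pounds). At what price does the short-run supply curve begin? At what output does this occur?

£8 per unit, at y = 7

The firm shuts down when price falls below the minimum of average variable cost. AVC = VC/y = 106 - 28y + 2y^2.
dAVC/dy = -28 + 4y = 0 gives y = 7. min AVC = 106 - 28·7 + 2·7^2 = 8.
So the shutdown price is £8.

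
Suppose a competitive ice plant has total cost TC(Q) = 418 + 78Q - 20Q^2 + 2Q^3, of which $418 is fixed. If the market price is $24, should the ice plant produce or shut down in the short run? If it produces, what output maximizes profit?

Variable cost is VC = 78Q - 20Q^2 + 2Q^3, so AVC = VC/Q = 78 - 20Q + 2Q^2 and MC = dTC/dQ = 78 - 40Q + 6Q^2.
AVC hits its minimum where MC = AVC, at Q = 5, giving min AVC = 78 - 20·5 + 2·5^2 = $28.
With P < min AVC ($24 < $28), every unit sold adds to the loss.
The firm minimizes its loss by shutting down and losing only its fixed cost of $418.

Shut down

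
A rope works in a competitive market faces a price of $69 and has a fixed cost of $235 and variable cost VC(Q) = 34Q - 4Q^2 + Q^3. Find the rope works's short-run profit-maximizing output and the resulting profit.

Profit = -$85 at Q = 5

AVC = 34 - 4Q + Q^2 has its minimum $30 at Q = 2; price $69 clears that bar, so the firm operates.
With MC = 34 - 8Q + 3Q^2, P = MC on the upward-sloping part at Q* = 5.
TR = 69·5 = 345. TC = 235 + 195 = 430. Profit = 345 − 430 = -$85.
By producing, the firm covers all variable cost plus $150 of fixed cost; shutting down would lose the full $235.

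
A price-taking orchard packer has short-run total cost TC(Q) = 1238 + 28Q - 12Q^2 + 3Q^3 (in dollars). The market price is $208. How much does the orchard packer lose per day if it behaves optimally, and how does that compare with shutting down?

Profit = -$374 at Q = 6

AVC = 28 - 12Q + 3Q^2; min AVC = $16 at Q = 2. Since P = $208 ≥ min AVC, the firm produces.
With MC = 28 - 24Q + 9Q^2, P = MC on the upward-sloping part at Q* = 6.
TR = 208·6 = 1248. TC = 1238 + 384 = 1622. Profit = 1248 − 1622 = -$374.
That loss of $374 beats the $1238 the firm would lose by shutting down; producing recovers $864 of fixed cost.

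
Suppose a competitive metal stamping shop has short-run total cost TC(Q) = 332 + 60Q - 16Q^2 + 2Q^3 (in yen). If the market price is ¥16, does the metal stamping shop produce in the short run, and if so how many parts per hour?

Shut down

Variable cost is VC = 60Q - 16Q^2 + 2Q^3, so AVC = VC/Q = 60 - 16Q + 2Q^2 and MC = dTC/dQ = 60 - 32Q + 6Q^2.
The AVC parabola has its vertex at Q = 16/4 = 4, where AVC = 60 - 16·4 + 2·4^2 = ¥28.
P = ¥16 lies below min AVC = ¥28; no output level covers variable cost.
The firm minimizes its loss by shutting down and losing only its fixed cost of ¥332.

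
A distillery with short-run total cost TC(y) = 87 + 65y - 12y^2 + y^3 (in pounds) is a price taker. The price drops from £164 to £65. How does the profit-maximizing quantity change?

Output falls from 11 to 8

MC = 65 - 24y + 3y^2; the shutdown threshold is min AVC = £29 (at y = 6).
With P = £164 above the shutdown price, P = MC gives y = 11.
At P = £65 ≥ min AVC, set P = MC: y = 8. The firm stays open but cuts output.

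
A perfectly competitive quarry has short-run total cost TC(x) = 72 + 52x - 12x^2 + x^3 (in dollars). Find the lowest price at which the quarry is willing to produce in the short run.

The shutdown price is the minimum of AVC. VC = 52x - 12x^2 + x^3, so AVC = 52 - 12x + x^2.
At the minimum of AVC, MC = AVC. MC = 52 - 24x + 3x^2; setting MC = AVC gives 2x^2 - 12x = 0, so x = 6. min AVC = 16.
For P < $16 the firm produces nothing.

$16 per unit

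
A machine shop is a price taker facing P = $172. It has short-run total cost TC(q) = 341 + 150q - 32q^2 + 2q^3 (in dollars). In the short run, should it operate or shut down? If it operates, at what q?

From TC, MC = TC'(q) = 150 - 64q + 6q^2 and AVC = VC/q = 150 - 32q + 2q^2.
AVC hits its minimum where MC = AVC, at q = 8, giving min AVC = 150 - 32·8 + 2·8^2 = $22.
Since P = $172 ≥ min AVC = $22, price covers variable cost and the firm should produce.
P = MC gives -22 - 64q + 6q^2 = 0, with roots -1/3 and 11. Take the larger (rising MC): q* = 11.
Check: AVC at q = 11 is $40 ≤ P, so revenue covers variable cost.
Profit = P·q − TC = 172·11 − 781 = $1111.

Produce at q = 11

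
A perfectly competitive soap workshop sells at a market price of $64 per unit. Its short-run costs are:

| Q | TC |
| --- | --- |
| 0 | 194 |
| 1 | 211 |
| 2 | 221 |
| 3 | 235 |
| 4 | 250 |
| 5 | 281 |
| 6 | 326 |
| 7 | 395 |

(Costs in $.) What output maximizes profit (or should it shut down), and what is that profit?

Q = 6; profit = $58

Compute π = P·Q − TC at each output: Q=0: -194; Q=1: -147; Q=2: -93; Q=3: -43; Q=4: 6; Q=5: 39; Q=6: 58; Q=7: 53.
Profit is maximized at Q = 6. AVC there is 132/6 = $22 ≤ P, so producing beats shutting down (which would give -$194).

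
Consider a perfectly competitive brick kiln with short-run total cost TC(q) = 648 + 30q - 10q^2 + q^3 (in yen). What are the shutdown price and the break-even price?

Shutdown price = min AVC. AVC = 30 - 10q + q^2, with vertex at q = 5 and minimum ¥5.
ATC = 648/q + 30 - 10q + q^2. Setting dATC/dq = −648/q^2 − 10 + 2q = 0 gives q = 9 (since 2·9^3 − 10·9^2 = 648).
min ATC = 648/9 + 30 − 10·9 + 9^2 = ¥93. That is the break-even price.
Between these two prices the firm operates at a loss; above ¥93 it earns a profit.

Shutdown price = ¥5; break-even price = ¥93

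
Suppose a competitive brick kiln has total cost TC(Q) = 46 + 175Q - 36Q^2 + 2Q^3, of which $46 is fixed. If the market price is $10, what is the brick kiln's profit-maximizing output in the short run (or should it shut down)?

Shut down

Variable cost is VC = 175Q - 36Q^2 + 2Q^3, so AVC = VC/Q = 175 - 36Q + 2Q^2 and MC = dTC/dQ = 175 - 72Q + 6Q^2.
The AVC parabola has its vertex at Q = 36/4 = 9, where AVC = 175 - 36·9 + 2·9^2 = $13.
With P < min AVC ($10 < $13), every unit sold adds to the loss.
Best response: produce nothing and absorb the $46 fixed cost.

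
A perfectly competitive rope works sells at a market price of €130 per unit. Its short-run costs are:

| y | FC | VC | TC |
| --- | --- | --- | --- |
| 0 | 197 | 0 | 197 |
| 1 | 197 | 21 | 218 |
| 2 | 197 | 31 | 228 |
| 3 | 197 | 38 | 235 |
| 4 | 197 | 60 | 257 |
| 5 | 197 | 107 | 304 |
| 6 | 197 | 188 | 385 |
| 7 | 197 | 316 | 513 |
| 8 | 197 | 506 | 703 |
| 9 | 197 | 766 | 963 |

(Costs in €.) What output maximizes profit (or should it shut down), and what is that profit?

y = 7; profit = €397

Profit at each row (π = 130y − TC): y=0: -197; y=1: -88; y=2: 32; y=3: 155; y=4: 263; y=5: 346; y=6: 395; y=7: 397; y=8: 337; y=9: 207.
Profit is maximized at y = 7. AVC there is 316/7 = €45.14 ≤ P, so producing beats shutting down (which would give -€197).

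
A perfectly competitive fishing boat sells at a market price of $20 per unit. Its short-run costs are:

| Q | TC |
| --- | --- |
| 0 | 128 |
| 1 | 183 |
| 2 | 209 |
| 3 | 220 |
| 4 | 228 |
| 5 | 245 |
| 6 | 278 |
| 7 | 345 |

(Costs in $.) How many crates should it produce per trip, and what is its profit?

Tabulate TR − TC: Q=0: -128; Q=1: -163; Q=2: -169; Q=3: -160; Q=4: -148; Q=5: -145; Q=6: -158; Q=7: -205.
Profit is highest at Q = 0. Equivalently, the lowest AVC in the table is 117/5 ≈ $23.40 at Q = 5, and P = $20 falls below it — price never covers variable cost, so the firm shuts down and loses only its fixed cost.

Q = 0 (shut down); profit = -$128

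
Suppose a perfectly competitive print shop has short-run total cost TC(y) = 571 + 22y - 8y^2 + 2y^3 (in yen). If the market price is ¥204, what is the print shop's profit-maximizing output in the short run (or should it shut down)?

Produce at y = 7

From TC, MC = TC'(y) = 22 - 16y + 6y^2 and AVC = VC/y = 22 - 8y + 2y^2.
The AVC parabola has its vertex at y = 8/4 = 2, where AVC = 22 - 8·2 + 2·2^2 = ¥14.
P = ¥204 exceeds min AVC = ¥14, so the firm stays open.
Set P = MC: 204 = 22 - 16y + 6y^2 → -182 - 16y + 6y^2 = 0. The roots are y = -13/3 and y = 7; the profit-maximizing output is on the rising part of MC, so y* = 7.
Check: AVC at y = 7 is ¥64 ≤ P, so revenue covers variable cost.
Profit = P·y − TC = 204·7 − 1019 = ¥409.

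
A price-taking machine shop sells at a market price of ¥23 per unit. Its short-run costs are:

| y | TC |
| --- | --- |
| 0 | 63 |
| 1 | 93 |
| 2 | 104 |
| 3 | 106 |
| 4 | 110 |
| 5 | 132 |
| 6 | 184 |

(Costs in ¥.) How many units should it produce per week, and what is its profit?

y = 5; profit = -¥17

Compute π = P·y − TC at each output: y=0: -63; y=1: -70; y=2: -58; y=3: -37; y=4: -18; y=5: -17; y=6: -46.
Profit is maximized at y = 5. AVC there is 69/5 = ¥13.80 ≤ P, so producing beats shutting down (which would give -¥63).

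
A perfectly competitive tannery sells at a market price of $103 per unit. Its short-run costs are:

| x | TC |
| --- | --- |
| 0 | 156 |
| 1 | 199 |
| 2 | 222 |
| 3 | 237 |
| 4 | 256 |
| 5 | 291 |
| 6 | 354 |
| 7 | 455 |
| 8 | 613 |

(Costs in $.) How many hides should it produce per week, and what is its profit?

x = 7; profit = $266

Profit at each row (π = 103x − TC): x=0: -156; x=1: -96; x=2: -16; x=3: 72; x=4: 156; x=5: 224; x=6: 264; x=7: 266; x=8: 211.
Profit is maximized at x = 7. AVC there is 299/7 = $42.71 ≤ P, so producing beats shutting down (which would give -$156).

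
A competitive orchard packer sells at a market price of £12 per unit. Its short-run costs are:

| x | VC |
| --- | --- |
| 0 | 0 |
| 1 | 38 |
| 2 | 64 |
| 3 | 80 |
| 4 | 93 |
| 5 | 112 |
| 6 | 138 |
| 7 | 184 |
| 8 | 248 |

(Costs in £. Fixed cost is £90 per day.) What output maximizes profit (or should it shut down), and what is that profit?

Profit at each row (π = 12x − TC): x=0: -90; x=1: -116; x=2: -130; x=3: -134; x=4: -135; x=5: -142; x=6: -156; x=7: -190; x=8: -242.
Profit is highest at x = 0. Equivalently, the lowest AVC in the table is 112/5 ≈ £22.40 at x = 5, and P = £12 falls below it — price never covers variable cost, so the firm shuts down and loses only its fixed cost.

x = 0 (shut down); profit = -£90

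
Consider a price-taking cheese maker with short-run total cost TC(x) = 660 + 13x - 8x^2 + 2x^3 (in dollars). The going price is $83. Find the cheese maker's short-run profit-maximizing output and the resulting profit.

Profit = -$360 at x = 5

AVC = 13 - 8x + 2x^2 has its minimum $5 at x = 2; price $83 clears that bar, so the firm operates.
MC = 13 - 16x + 6x^2. Setting P = MC and taking the root on the rising branch gives x* = 5.
TR = 83·5 = 415. TC = 660 + 115 = 775. Profit = 415 − 775 = -$360.
Shutting down would mean losing the fixed cost of $660, so operating at a loss of $360 is better by $300.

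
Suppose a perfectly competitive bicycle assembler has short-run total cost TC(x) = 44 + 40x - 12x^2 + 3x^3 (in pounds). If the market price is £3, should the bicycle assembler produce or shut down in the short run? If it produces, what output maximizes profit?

Strip out fixed cost: VC = 40x - 12x^2 + 3x^3. Then AVC = 40 - 12x + 3x^2 and MC = 40 - 24x + 9x^2.
AVC hits its minimum where MC = AVC, at x = 2, giving min AVC = 40 - 12·2 + 3·2^2 = £28.
Since P = £3 < min AVC = £28, price fails to cover variable cost at any output.
The firm minimizes its loss by shutting down and losing only its fixed cost of £44.

Shut down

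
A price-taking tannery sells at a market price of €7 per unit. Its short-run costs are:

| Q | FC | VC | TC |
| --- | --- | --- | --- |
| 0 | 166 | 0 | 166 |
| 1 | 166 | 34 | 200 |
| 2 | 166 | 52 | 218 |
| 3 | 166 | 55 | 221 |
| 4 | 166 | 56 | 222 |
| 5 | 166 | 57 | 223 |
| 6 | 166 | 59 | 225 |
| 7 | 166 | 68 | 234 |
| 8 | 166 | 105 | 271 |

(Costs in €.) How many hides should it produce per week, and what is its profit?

Tabulate TR − TC: Q=0: -166; Q=1: -193; Q=2: -204; Q=3: -200; Q=4: -194; Q=5: -188; Q=6: -183; Q=7: -185; Q=8: -215.
Profit is highest at Q = 0. Equivalently, the lowest AVC in the table is 68/7 ≈ €9.71 at Q = 7, and P = €7 falls below it — price never covers variable cost, so the firm shuts down and loses only its fixed cost.

Q = 0 (shut down); profit = -€166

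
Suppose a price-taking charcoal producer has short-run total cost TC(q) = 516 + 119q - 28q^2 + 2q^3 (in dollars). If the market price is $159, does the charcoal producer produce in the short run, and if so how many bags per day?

Variable cost is VC = 119q - 28q^2 + 2q^3, so AVC = VC/q = 119 - 28q + 2q^2 and MC = dTC/dq = 119 - 56q + 6q^2.
The AVC parabola has its vertex at q = 28/4 = 7, where AVC = 119 - 28·7 + 2·7^2 = $21.
Because $159 ≥ $21, revenue can cover variable cost; the firm operates.
Solving P = MC: -40 - 56q + 6q^2 = 0 ⇒ q = -2/3 or 10. On the upward-sloping branch, q* = 10.
Check: AVC at q = 10 is $39 ≤ P, so revenue covers variable cost.
Profit = P·q − TC = 159·10 − 906 = $684.

Produce at q = 10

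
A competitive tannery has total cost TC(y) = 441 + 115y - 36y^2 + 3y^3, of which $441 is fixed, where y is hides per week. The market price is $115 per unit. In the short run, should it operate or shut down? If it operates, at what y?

Strip out fixed cost: VC = 115y - 36y^2 + 3y^3. Then AVC = 115 - 36y + 3y^2 and MC = 115 - 72y + 9y^2.
AVC is minimized where dAVC/dy = -36 + 6y = 0, at y = 6; min AVC = 115 - 36·6 + 3·6^2 = $7.
Because $115 ≥ $7, revenue can cover variable cost; the firm operates.
Solving P = MC: -72y + 9y^2 = 0 ⇒ y = 0 or 8. On the upward-sloping branch, y* = 8.
Check: AVC at y = 8 is $19 ≤ P, so revenue covers variable cost.
Profit = P·y − TC = 115·8 − 593 = $327.

Produce at y = 8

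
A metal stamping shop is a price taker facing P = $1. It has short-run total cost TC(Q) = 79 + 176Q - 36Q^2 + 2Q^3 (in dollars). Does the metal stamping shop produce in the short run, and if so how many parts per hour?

Shut down

From TC, MC = TC'(Q) = 176 - 72Q + 6Q^2 and AVC = VC/Q = 176 - 36Q + 2Q^2.
The AVC parabola has its vertex at Q = 36/4 = 9, where AVC = 176 - 36·9 + 2·9^2 = $14.
With P < min AVC ($1 < $14), every unit sold adds to the loss.
The firm minimizes its loss by shutting down and losing only its fixed cost of $79.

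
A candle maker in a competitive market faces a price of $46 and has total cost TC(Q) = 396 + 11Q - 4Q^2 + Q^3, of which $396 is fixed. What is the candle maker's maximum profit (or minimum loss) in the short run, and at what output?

AVC = 11 - 4Q + Q^2; min AVC = $7 at Q = 2. Since P = $46 ≥ min AVC, the firm produces.
With MC = 11 - 8Q + 3Q^2, P = MC on the upward-sloping part at Q* = 5.
TR = 46·5 = 230. TC = 396 + 80 = 476. Profit = 230 − 476 = -$246.
Shutting down would mean losing the fixed cost of $396, so operating at a loss of $246 is better by $150.

Profit = -$246 at Q = 5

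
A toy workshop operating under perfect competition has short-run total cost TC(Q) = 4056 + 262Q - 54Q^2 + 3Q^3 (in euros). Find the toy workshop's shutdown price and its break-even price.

Shutdown price = min AVC. AVC = 262 - 54Q + 3Q^2, with vertex at Q = 9 and minimum €19.
ATC = 4056/Q + 262 - 54Q + 3Q^2. Setting dATC/dQ = −4056/Q^2 − 54 + 6Q = 0 gives Q = 13 (since 6·13^3 − 54·13^2 = 4056).
min ATC = 4056/13 + 262 − 54·13 + 3·13^2 = €379. That is the break-even price.
For €19 ≤ P < €379 the firm produces at a loss; below €19 it shuts down.

Shutdown price = €19; break-even price = €379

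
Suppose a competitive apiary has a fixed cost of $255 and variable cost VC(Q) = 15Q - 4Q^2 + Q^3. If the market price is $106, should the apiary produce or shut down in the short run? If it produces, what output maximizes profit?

Produce at Q = 7

From TC, MC = TC'(Q) = 15 - 8Q + 3Q^2 and AVC = VC/Q = 15 - 4Q + Q^2.
AVC is minimized where dAVC/dQ = -4 + 2Q = 0, at Q = 2; min AVC = 15 - 4·2 + 2^2 = $11.
Since P = $106 ≥ min AVC = $11, price covers variable cost and the firm should produce.
Solving P = MC: -91 - 8Q + 3Q^2 = 0 ⇒ Q = -13/3 or 7. On the upward-sloping branch, Q* = 7.
Check: AVC at Q = 7 is $36 ≤ P, so revenue covers variable cost.
Profit = P·Q − TC = 106·7 − 507 = $235.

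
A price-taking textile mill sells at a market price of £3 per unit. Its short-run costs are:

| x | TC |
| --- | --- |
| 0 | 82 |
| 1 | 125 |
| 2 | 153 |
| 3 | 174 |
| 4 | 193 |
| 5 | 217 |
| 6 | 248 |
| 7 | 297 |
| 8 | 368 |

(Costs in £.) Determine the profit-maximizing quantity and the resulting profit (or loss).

x = 0 (shut down); profit = -£82

Profit at each row (π = 3x − TC): x=0: -82; x=1: -122; x=2: -147; x=3: -165; x=4: -181; x=5: -202; x=6: -230; x=7: -276; x=8: -344.
Profit is highest at x = 0. Equivalently, the lowest AVC in the table is 135/5 ≈ £27 at x = 5, and P = £3 falls below it — price never covers variable cost, so the firm shuts down and loses only its fixed cost.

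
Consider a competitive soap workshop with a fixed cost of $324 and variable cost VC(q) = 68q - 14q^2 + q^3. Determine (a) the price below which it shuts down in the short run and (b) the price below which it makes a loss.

AVC = 68 - 14q + q^2; minimized at q = 7, giving min AVC = $19. That is the shutdown price.
ATC = 324/q + 68 - 14q + q^2. Setting dATC/dq = −324/q^2 − 14 + 2q = 0 gives q = 9 (since 2·9^3 − 14·9^2 = 324).
min ATC = 324/9 + 68 − 14·9 + 9^2 = $59. That is the break-even price.
For $19 ≤ P < $59 the firm produces at a loss; below $19 it shuts down.

Shutdown price = $19; break-even price = $59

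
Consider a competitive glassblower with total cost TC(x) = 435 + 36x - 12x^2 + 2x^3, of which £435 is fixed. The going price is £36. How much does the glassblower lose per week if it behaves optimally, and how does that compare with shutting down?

AVC = 36 - 12x + 2x^2 has its minimum £18 at x = 3; price £36 clears that bar, so the firm operates.
MC = 36 - 24x + 6x^2. Setting P = MC and taking the root on the rising branch gives x* = 4.
TR = 36·4 = 144. TC = 435 + 80 = 515. Profit = 144 − 515 = -£371.
Shutting down would mean losing the fixed cost of £435, so operating at a loss of £371 is better by £64.

Profit = -£371 at x = 4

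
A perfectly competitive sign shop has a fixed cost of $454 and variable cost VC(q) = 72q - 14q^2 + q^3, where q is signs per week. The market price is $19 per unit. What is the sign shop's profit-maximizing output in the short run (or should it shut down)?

Shut down

Strip out fixed cost: VC = 72q - 14q^2 + q^3. Then AVC = 72 - 14q + q^2 and MC = 72 - 28q + 3q^2.
AVC hits its minimum where MC = AVC, at q = 7, giving min AVC = 72 - 14·7 + 7^2 = $23.
P = $19 lies below min AVC = $23; no output level covers variable cost.
Best response: produce nothing and absorb the $454 fixed cost.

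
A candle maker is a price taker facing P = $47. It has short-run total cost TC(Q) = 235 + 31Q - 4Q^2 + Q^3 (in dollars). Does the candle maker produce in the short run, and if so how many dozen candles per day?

Variable cost is VC = 31Q - 4Q^2 + Q^3, so AVC = VC/Q = 31 - 4Q + Q^2 and MC = dTC/dQ = 31 - 8Q + 3Q^2.
AVC hits its minimum where MC = AVC, at Q = 2, giving min AVC = 31 - 4·2 + 2^2 = $27.
Because $47 ≥ $27, revenue can cover variable cost; the firm operates.
P = MC gives -16 - 8Q + 3Q^2 = 0, with roots -4/3 and 4. Take the larger (rising MC): Q* = 4.
Check: AVC at Q = 4 is $31 ≤ P, so revenue covers variable cost.
Profit = P·Q − TC = 47·4 − 359 = -$171, a loss, but smaller than the $235 fixed cost the firm would lose by shutting down.

Produce at Q = 4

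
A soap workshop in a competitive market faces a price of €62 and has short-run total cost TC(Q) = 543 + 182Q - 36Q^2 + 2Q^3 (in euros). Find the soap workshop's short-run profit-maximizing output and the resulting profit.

Profit = -€143 at Q = 10

AVC = 182 - 36Q + 2Q^2; min AVC = €20 at Q = 9. Since P = €62 ≥ min AVC, the firm produces.
MC = 182 - 72Q + 6Q^2. Setting P = MC and taking the root on the rising branch gives Q* = 10.
TR = 62·10 = 620. TC = 543 + 220 = 763. Profit = 620 − 763 = -€143.
By producing, the firm covers all variable cost plus €400 of fixed cost; shutting down would lose the full €543.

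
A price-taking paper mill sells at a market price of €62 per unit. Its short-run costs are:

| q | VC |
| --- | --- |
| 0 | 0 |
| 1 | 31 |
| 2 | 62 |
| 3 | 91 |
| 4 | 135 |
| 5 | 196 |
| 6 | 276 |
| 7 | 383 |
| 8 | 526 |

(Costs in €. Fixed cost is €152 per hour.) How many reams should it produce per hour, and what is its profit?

q = 5; profit = -€38

Compute π = P·q − TC at each output: q=0: -152; q=1: -121; q=2: -90; q=3: -57; q=4: -39; q=5: -38; q=6: -56; q=7: -101; q=8: -182.
Profit is maximized at q = 5. AVC there is 196/5 = €39.20 ≤ P, so producing beats shutting down (which would give -€152).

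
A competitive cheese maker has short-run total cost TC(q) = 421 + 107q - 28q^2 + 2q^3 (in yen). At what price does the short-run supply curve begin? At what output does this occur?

¥9 per unit, at q = 7

The firm shuts down when price falls below the minimum of average variable cost. AVC = VC/q = 107 - 28q + 2q^2.
dAVC/dq = -28 + 4q = 0 gives q = 7. min AVC = 107 - 28·7 + 2·7^2 = 9.
The firm shuts down for any P below ¥9.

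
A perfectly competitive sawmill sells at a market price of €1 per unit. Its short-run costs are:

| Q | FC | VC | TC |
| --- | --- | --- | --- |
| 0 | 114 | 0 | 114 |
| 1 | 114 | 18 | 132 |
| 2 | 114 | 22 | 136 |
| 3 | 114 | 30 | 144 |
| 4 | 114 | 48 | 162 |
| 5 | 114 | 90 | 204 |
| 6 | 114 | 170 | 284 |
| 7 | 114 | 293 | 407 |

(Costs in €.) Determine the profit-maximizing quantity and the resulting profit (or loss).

Q = 0 (shut down); profit = -€114

Compute π = P·Q − TC at each output: Q=0: -114; Q=1: -131; Q=2: -134; Q=3: -141; Q=4: -158; Q=5: -199; Q=6: -278; Q=7: -400.
Profit is highest at Q = 0. Equivalently, the lowest AVC in the table is 30/3 ≈ €10 at Q = 3, and P = €1 falls below it — price never covers variable cost, so the firm shuts down and loses only its fixed cost.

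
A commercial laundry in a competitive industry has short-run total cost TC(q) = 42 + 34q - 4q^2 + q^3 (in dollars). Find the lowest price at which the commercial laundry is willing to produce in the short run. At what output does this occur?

The firm shuts down when price falls below the minimum of average variable cost. AVC = VC/q = 34 - 4q + q^2.
At the minimum of AVC, MC = AVC. MC = 34 - 8q + 3q^2; setting MC = AVC gives 2q^2 - 4q = 0, so q = 2. min AVC = 30.
So the shutdown price is $30.

$30 per unit, at q = 2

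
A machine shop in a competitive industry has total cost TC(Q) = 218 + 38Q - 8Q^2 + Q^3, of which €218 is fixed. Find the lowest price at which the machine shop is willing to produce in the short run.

Short-run supply begins at min AVC. From VC = 38Q - 8Q^2 + Q^3, AVC = 38 - 8Q + Q^2.
dAVC/dQ = -8 + 2Q = 0 gives Q = 4. min AVC = 38 - 8·4 + 4^2 = 22.
So the shutdown price is €22.

€22 per unit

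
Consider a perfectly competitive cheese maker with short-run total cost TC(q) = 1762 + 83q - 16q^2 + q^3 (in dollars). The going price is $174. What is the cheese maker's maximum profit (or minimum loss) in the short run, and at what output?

AVC = 83 - 16q + q^2; min AVC = $19 at q = 8. Since P = $174 ≥ min AVC, the firm produces.
With MC = 83 - 32q + 3q^2, P = MC on the upward-sloping part at q* = 13.
TR = 174·13 = 2262. TC = 1762 + 572 = 2334. Profit = 2262 − 2334 = -$72.
By producing, the firm covers all variable cost plus $1690 of fixed cost; shutting down would lose the full $1762.

Profit = -$72 at q = 13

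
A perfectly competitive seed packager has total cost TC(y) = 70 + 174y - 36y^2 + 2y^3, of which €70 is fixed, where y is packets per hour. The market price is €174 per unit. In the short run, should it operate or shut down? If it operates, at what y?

From TC, MC = TC'(y) = 174 - 72y + 6y^2 and AVC = VC/y = 174 - 36y + 2y^2.
The AVC parabola has its vertex at y = 36/4 = 9, where AVC = 174 - 36·9 + 2·9^2 = €12.
P = €174 exceeds min AVC = €12, so the firm stays open.
Solving P = MC: -72y + 6y^2 = 0 ⇒ y = 0 or 12. On the upward-sloping branch, y* = 12.
Check: AVC at y = 12 is €30 ≤ P, so revenue covers variable cost.
Profit = P·y − TC = 174·12 − 430 = €1658.

Produce at y = 12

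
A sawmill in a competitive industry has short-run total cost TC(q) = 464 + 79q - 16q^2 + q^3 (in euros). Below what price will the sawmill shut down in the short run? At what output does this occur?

€15 per unit, at q = 8

Short-run supply begins at min AVC. From VC = 79q - 16q^2 + q^3, AVC = 79 - 16q + q^2.
At the minimum of AVC, MC = AVC. MC = 79 - 32q + 3q^2; setting MC = AVC gives 2q^2 - 16q = 0, so q = 8. min AVC = 15.
So the shutdown price is €15.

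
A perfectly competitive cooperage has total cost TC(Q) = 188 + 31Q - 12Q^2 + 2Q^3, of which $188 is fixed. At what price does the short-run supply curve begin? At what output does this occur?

$13 per unit, at Q = 3

Short-run supply begins at min AVC. From VC = 31Q - 12Q^2 + 2Q^3, AVC = 31 - 12Q + 2Q^2.
At the minimum of AVC, MC = AVC. MC = 31 - 24Q + 6Q^2; setting MC = AVC gives 4Q^2 - 12Q = 0, so Q = 3. min AVC = 13.
For P < $13 the firm produces nothing.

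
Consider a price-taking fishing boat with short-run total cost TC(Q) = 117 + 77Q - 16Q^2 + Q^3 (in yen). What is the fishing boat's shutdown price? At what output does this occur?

Short-run supply begins at min AVC. From VC = 77Q - 16Q^2 + Q^3, AVC = 77 - 16Q + Q^2.
dAVC/dQ = -16 + 2Q = 0 gives Q = 8. min AVC = 77 - 16·8 + 8^2 = 13.
For P < ¥13 the firm produces nothing.

¥13 per unit, at Q = 8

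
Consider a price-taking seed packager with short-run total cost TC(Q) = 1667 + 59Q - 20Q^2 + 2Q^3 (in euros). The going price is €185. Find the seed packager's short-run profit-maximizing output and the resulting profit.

Profit = -€371 at Q = 9

AVC = 59 - 20Q + 2Q^2; min AVC = €9 at Q = 5. Since P = €185 ≥ min AVC, the firm produces.
With MC = 59 - 40Q + 6Q^2, P = MC on the upward-sloping part at Q* = 9.
TR = 185·9 = 1665. TC = 1667 + 369 = 2036. Profit = 1665 − 2036 = -€371.
Shutting down would mean losing the fixed cost of €1667, so operating at a loss of €371 is better by €1296.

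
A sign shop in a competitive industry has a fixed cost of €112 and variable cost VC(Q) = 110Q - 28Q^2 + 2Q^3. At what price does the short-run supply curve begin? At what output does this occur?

€12 per unit, at Q = 7

The shutdown price is the minimum of AVC. VC = 110Q - 28Q^2 + 2Q^3, so AVC = 110 - 28Q + 2Q^2.
At the minimum of AVC, MC = AVC. MC = 110 - 56Q + 6Q^2; setting MC = AVC gives 4Q^2 - 28Q = 0, so Q = 7. min AVC = 12.
For P < €12 the firm produces nothing.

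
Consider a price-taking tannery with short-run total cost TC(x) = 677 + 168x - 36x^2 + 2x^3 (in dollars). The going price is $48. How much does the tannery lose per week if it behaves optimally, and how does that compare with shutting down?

AVC = 168 - 36x + 2x^2 has its minimum $6 at x = 9; price $48 clears that bar, so the firm operates.
With MC = 168 - 72x + 6x^2, P = MC on the upward-sloping part at x* = 10.
TR = 48·10 = 480. TC = 677 + 80 = 757. Profit = 480 − 757 = -$277.
That loss of $277 beats the $677 the firm would lose by shutting down; producing recovers $400 of fixed cost.

Profit = -$277 at x = 10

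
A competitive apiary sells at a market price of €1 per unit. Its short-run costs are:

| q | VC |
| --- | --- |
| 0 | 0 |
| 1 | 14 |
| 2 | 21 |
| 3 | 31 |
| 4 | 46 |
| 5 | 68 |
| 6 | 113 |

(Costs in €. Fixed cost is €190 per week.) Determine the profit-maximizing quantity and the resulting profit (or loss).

Tabulate TR − TC: q=0: -190; q=1: -203; q=2: -209; q=3: -218; q=4: -232; q=5: -253; q=6: -297.
Profit is highest at q = 0. Equivalently, the lowest AVC in the table is 31/3 ≈ €10.33 at q = 3, and P = €1 falls below it — price never covers variable cost, so the firm shuts down and loses only its fixed cost.

q = 0 (shut down); profit = -€190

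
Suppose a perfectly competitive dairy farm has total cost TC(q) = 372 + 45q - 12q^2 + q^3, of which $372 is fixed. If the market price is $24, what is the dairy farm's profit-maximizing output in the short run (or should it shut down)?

Produce at q = 7

Variable cost is VC = 45q - 12q^2 + q^3, so AVC = VC/q = 45 - 12q + q^2 and MC = dTC/dq = 45 - 24q + 3q^2.
AVC is minimized where dAVC/dq = -12 + 2q = 0, at q = 6; min AVC = 45 - 12·6 + 6^2 = $9.
P = $24 exceeds min AVC = $9, so the firm stays open.
Solving P = MC: 21 - 24q + 3q^2 = 0 ⇒ q = 1 or 7. On the upward-sloping branch, q* = 7.
Check: AVC at q = 7 is $10 ≤ P, so revenue covers variable cost.
Profit = P·q − TC = 24·7 − 442 = -$274, a loss, but smaller than the $372 fixed cost the firm would lose by shutting down.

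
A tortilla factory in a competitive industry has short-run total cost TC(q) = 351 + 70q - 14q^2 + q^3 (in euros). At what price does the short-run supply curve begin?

€21 per unit

The shutdown price is the minimum of AVC. VC = 70q - 14q^2 + q^3, so AVC = 70 - 14q + q^2.
dAVC/dq = -14 + 2q = 0 gives q = 7. min AVC = 70 - 14·7 + 7^2 = 21.
The firm shuts down for any P below €21.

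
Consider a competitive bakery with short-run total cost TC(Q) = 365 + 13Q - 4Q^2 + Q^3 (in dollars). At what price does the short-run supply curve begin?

The shutdown price is the minimum of AVC. VC = 13Q - 4Q^2 + Q^3, so AVC = 13 - 4Q + Q^2.
dAVC/dQ = -4 + 2Q = 0 gives Q = 2. min AVC = 13 - 4·2 + 2^2 = 9.
So the shutdown price is $9.

$9 per unit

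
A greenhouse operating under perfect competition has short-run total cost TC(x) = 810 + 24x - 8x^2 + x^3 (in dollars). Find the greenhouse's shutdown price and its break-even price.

AVC = 24 - 8x + x^2; minimized at x = 4, giving min AVC = $8. That is the shutdown price.
ATC = 810/x + 24 - 8x + x^2. Setting dATC/dx = −810/x^2 − 8 + 2x = 0 gives x = 9 (since 2·9^3 − 8·9^2 = 810).
min ATC = 810/9 + 24 − 8·9 + 9^2 = $123. That is the break-even price.
Between these two prices the firm operates at a loss; above $123 it earns a profit.

Shutdown price = $8; break-even price = $123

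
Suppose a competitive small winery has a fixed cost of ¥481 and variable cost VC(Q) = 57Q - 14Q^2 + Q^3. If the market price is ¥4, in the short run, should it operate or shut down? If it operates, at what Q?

Shut down

Variable cost is VC = 57Q - 14Q^2 + Q^3, so AVC = VC/Q = 57 - 14Q + Q^2 and MC = dTC/dQ = 57 - 28Q + 3Q^2.
AVC hits its minimum where MC = AVC, at Q = 7, giving min AVC = 57 - 14·7 + 7^2 = ¥8.
With P < min AVC (¥4 < ¥8), every unit sold adds to the loss.
The firm minimizes its loss by shutting down and losing only its fixed cost of ¥481.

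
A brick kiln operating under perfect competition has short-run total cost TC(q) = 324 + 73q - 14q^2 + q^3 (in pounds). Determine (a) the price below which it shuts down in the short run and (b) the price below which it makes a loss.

AVC = 73 - 14q + q^2; minimized at q = 7, giving min AVC = £24. That is the shutdown price.
ATC = 324/q + 73 - 14q + q^2. Setting dATC/dq = −324/q^2 − 14 + 2q = 0 gives q = 9 (since 2·9^3 − 14·9^2 = 324).
min ATC = 324/9 + 73 − 14·9 + 9^2 = £64. That is the break-even price.
For £24 ≤ P < £64 the firm produces at a loss; below £24 it shuts down.

Shutdown price = £24; break-even price = £64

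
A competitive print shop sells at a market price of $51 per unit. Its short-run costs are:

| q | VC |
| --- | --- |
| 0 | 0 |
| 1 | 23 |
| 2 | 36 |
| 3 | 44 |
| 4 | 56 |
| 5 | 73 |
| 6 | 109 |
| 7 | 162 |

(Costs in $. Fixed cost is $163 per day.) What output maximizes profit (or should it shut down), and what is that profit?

q = 6; profit = $34

Profit at each row (π = 51q − TC): q=0: -163; q=1: -135; q=2: -97; q=3: -54; q=4: -15; q=5: 19; q=6: 34; q=7: 32.
Profit is maximized at q = 6. AVC there is 109/6 = $18.17 ≤ P, so producing beats shutting down (which would give -$163).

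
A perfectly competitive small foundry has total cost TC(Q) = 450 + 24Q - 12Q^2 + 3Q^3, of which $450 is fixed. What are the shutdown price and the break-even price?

Shutdown price = $12; break-even price = $129

Shutdown price = min AVC. AVC = 24 - 12Q + 3Q^2, with vertex at Q = 2 and minimum $12.
ATC = 450/Q + 24 - 12Q + 3Q^2. Setting dATC/dQ = −450/Q^2 − 12 + 6Q = 0 gives Q = 5 (since 6·5^3 − 12·5^2 = 450).
min ATC = 450/5 + 24 − 12·5 + 3·5^2 = $129. That is the break-even price.
For $12 ≤ P < $129 the firm produces at a loss; below $12 it shuts down.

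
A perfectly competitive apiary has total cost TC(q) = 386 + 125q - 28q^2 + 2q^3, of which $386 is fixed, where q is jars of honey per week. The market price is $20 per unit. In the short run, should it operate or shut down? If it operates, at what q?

Shut down

From TC, MC = TC'(q) = 125 - 56q + 6q^2 and AVC = VC/q = 125 - 28q + 2q^2.
AVC is minimized where dAVC/dq = -28 + 4q = 0, at q = 7; min AVC = 125 - 28·7 + 2·7^2 = $27.
Since P = $20 < min AVC = $27, price fails to cover variable cost at any output.
Shutting down limits the loss to fixed cost, $386.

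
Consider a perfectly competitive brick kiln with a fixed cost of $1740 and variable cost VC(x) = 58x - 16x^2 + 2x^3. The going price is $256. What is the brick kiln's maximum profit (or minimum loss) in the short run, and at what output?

Profit = -$120 at x = 9

AVC = 58 - 16x + 2x^2 has its minimum $26 at x = 4; price $256 clears that bar, so the firm operates.
With MC = 58 - 32x + 6x^2, P = MC on the upward-sloping part at x* = 9.
TR = 256·9 = 2304. TC = 1740 + 684 = 2424. Profit = 2304 − 2424 = -$120.
By producing, the firm covers all variable cost plus $1620 of fixed cost; shutting down would lose the full $1740.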